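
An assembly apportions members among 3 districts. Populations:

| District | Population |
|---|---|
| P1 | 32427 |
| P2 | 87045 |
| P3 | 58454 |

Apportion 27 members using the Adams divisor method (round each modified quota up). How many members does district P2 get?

Standard divisor 177926/27 ≈ 6589.852; standard quotas: P1 4.921, P2 13.209, P3 8.870.
Rounding up gives 5, 14, 9 = 28 seats, so the divisor must be adjusted.
With modified divisor 7000: modified quotas P1 4.632, P2 12.435, P3 8.351.
Rounding up: P1 5, P2 13, P3 9 (total 27).
P2 receives 13.

13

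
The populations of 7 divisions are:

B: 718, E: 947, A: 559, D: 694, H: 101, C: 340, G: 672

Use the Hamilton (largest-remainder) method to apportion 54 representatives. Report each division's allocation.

Total 4031; standard divisor 4031/54 ≈ 74.648.
Standard quotas: B 9.618, E 12.686, A 7.488, D 9.297, H 1.353, C 4.555, G 9.002.
Lower quotas: B 9, E 12, A 7, D 9, H 1, C 4, G 9 (sum 51, leaving 3 seats).
Remainders in descending order: E 0.686, B 0.618, C 0.555, A 0.488, H 0.353, D 0.297, G 0.002.
The surplus seats go to E, B, C.

B: 10; E: 13; A: 7; D: 9; H: 1; C: 5; G: 9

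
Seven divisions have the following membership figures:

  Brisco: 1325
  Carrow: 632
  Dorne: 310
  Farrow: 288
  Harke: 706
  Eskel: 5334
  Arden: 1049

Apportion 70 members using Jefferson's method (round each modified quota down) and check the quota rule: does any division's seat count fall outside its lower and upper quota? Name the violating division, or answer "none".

Eskel

Standard quotas: Brisco 9.617, Carrow 4.587, Dorne 2.250, Farrow 2.090, Harke 5.124, Eskel 38.716, Arden 7.614.
Jefferson allocation: Brisco 10, Carrow 4, Dorne 2, Farrow 2, Harke 5, Eskel 40, Arden 7.
Eskel has quota 38.716 (lower 38, upper 39) but receives 40 — outside the quota interval.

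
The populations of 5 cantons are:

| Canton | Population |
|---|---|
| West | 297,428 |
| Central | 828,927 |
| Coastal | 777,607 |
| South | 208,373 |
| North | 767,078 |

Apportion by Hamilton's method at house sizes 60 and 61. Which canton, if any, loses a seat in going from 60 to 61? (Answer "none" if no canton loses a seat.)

South

At 60 seats: West 6, Central 17, Coastal 16, South 5, North 16.
At 61 seats: West 6, Central 18, Coastal 17, South 4, North 16.
South drops from 5 to 4.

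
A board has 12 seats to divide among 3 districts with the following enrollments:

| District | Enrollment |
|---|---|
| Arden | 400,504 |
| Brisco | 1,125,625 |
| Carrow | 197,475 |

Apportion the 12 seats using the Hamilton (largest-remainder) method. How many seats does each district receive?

Arden: 3, Brisco: 8, Carrow: 1

Standard divisor: 1723604 ÷ 12 ≈ 143633.667.
Standard quotas: Arden 2.7884, Brisco 7.8368, Carrow 1.3749.
Lower quotas: Arden 2, Brisco 7, Carrow 1 (sum 10, leaving 2 seats).
Remainders in descending order: Brisco 0.8368, Arden 0.7884, Carrow 0.3749.
Largest remainders: Brisco, Arden receive the extra seats.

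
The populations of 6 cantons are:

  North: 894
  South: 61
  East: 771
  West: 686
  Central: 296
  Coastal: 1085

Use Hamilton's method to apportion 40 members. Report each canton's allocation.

Standard divisor: 3793 ÷ 40 ≈ 94.825.
Standard quotas: North 9.428, South 0.643, East 8.131, West 7.234, Central 3.122, Coastal 11.442.
Lower quotas: North 9, South 0, East 8, West 7, Central 3, Coastal 11 (sum 38, leaving 2 seats).
Remainders in descending order: South 0.643, Coastal 0.442, North 0.428, West 0.234, East 0.131, Central 0.122.
The surplus seats go to South, Coastal.

North=9, South=1, East=8, West=7, Central=3, Coastal=12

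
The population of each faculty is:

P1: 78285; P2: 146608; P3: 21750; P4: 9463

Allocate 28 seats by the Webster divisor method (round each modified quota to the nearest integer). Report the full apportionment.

Standard divisor 256106/28 ≈ 9146.643; standard quotas: P1 8.559, P2 16.029, P3 2.378, P4 1.035.
Rounding to the nearest integer gives P1 9, P2 16, P3 2, P4 1 — total 28, matching the house size, so no adjustment is needed.

P1 9; P2 16; P3 2; P4 1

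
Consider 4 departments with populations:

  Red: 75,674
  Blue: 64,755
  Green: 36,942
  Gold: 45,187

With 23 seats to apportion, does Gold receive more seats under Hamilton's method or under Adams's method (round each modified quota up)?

Adams

Hamilton: Red 8, Blue 7, Green 4, Gold 4.
Adams: Red 8, Blue 6, Green 4, Gold 5.
Gold gets 4 under Hamilton and 5 under Adams.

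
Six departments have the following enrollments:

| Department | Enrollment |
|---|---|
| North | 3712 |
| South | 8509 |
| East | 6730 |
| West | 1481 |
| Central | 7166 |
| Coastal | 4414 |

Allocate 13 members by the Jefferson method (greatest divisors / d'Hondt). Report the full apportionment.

Standard divisor 32012/13 ≈ 2462.462; standard quotas: North 1.507, South 3.455, East 2.733, West 0.601, Central 2.910, Coastal 1.793.
Rounding down gives 1, 3, 2, 0, 2, 1 = 9 seats, so the divisor must be adjusted.
With modified divisor 2000: modified quotas North 1.856, South 4.255, East 3.365, West 0.741, Central 3.583, Coastal 2.207.
Rounding down: North 1, South 4, East 3, West 0, Central 3, Coastal 2 (total 13).

North 1, South 4, East 3, West 0, Central 3, Coastal 2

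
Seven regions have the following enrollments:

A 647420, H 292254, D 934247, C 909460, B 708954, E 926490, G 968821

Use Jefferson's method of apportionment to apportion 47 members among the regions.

Standard divisor 5387646/47 ≈ 114630.766; standard quotas: A 5.648, H 2.550, D 8.150, C 7.934, B 6.185, E 8.082, G 8.452.
Rounding down gives 5, 2, 8, 7, 6, 8, 8 = 44 seats, so the divisor must be adjusted.
With modified divisor 105700: modified quotas A 6.125, H 2.765, D 8.839, C 8.604, B 6.707, E 8.765, G 9.166.
Rounding down: A 6, H 2, D 8, C 8, B 6, E 8, G 9 (total 47).

A: 6, H: 2, D: 8, C: 8, B: 6, E: 8, G: 9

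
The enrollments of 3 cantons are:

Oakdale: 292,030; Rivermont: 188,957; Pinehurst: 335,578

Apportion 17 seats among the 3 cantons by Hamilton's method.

Total 816565; standard divisor 816565/17 ≈ 48033.235.
Standard quotas: Oakdale 6.0797, Rivermont 3.9339, Pinehurst 6.9864.
Lower quotas: Oakdale 6, Rivermont 3, Pinehurst 6 (sum 15, leaving 2 seats).
Remainders in descending order: Pinehurst 0.9864, Rivermont 0.9339, Oakdale 0.0797.
The surplus seats go to Pinehurst, Rivermont.

Oakdale: 6; Rivermont: 4; Pinehurst: 7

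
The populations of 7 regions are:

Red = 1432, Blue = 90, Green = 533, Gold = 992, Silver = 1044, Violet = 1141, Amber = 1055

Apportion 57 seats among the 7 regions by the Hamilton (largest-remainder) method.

Total 6287; standard divisor 6287/57 ≈ 110.298.
Standard quotas: Red 12.983, Blue 0.816, Green 4.832, Gold 8.994, Silver 9.465, Violet 10.345, Amber 9.565.
Lower quotas: Red 12, Blue 0, Green 4, Gold 8, Silver 9, Violet 10, Amber 9 (sum 52, leaving 5 seats).
Remainders in descending order: Gold 0.994, Red 0.983, Green 0.832, Blue 0.816, Amber 0.565, Silver 0.465, Violet 0.345.
Largest remainders: Gold, Red, Green, Blue, Amber receive the extra seats.

Red=13, Blue=1, Green=5, Gold=9, Silver=9, Violet=10, Amber=10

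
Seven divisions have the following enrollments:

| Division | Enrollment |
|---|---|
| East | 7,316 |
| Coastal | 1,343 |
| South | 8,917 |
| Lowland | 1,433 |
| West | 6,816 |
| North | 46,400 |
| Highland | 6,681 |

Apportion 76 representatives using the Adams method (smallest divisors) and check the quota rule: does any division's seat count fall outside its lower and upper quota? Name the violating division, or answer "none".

North

Standard quotas: East 7.047, Coastal 1.294, South 8.589, Lowland 1.380, West 6.565, North 44.691, Highland 6.435.
Adams allocation: East 7, Coastal 2, South 9, Lowland 2, West 7, North 42, Highland 7.
North has quota 44.691 (lower 44, upper 45) but receives 42 — outside the quota interval.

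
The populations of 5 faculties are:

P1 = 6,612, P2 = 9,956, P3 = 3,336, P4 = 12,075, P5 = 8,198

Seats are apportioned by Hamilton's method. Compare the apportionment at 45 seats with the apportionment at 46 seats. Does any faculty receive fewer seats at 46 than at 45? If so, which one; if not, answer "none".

none

At 45 seats: P1 7, P2 11, P3 4, P4 14, P5 9.
At 46 seats: P1 8, P2 11, P3 4, P4 14, P5 9.
No faculty's allocation decreased.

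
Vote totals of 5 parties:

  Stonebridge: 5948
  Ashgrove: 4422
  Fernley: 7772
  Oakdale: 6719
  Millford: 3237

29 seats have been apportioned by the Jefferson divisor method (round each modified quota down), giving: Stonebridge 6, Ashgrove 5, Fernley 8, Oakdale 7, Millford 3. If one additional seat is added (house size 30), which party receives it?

Fernley

Priority for the next seat is population ÷ (current seats + 1).
Priorities: Stonebridge 849.714, Ashgrove 737.000, Fernley 863.556, Oakdale 839.875, Millford 809.250.
Highest priority: Fernley.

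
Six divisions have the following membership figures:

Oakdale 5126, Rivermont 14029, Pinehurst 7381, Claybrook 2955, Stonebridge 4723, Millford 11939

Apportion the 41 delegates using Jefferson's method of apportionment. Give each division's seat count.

Standard divisor 46153/41 ≈ 1125.683; standard quotas: Oakdale 4.554, Rivermont 12.463, Pinehurst 6.557, Claybrook 2.625, Stonebridge 4.196, Millford 10.606.
Rounding down gives 4, 12, 6, 2, 4, 10 = 38 seats, so the divisor must be adjusted.
With modified divisor 1040: modified quotas Oakdale 4.929, Rivermont 13.489, Pinehurst 7.097, Claybrook 2.841, Stonebridge 4.541, Millford 11.480.
Rounding down: Oakdale 4, Rivermont 13, Pinehurst 7, Claybrook 2, Stonebridge 4, Millford 11 (total 41).

Oakdale: 4, Rivermont: 13, Pinehurst: 7, Claybrook: 2, Stonebridge: 4, Millford: 11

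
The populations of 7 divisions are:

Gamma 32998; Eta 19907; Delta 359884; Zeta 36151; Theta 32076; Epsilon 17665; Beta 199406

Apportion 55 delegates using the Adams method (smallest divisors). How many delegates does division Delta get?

27

Standard divisor 698087/55 ≈ 12692.491; standard quotas: Gamma 2.600, Eta 1.568, Delta 28.354, Zeta 2.848, Theta 2.527, Epsilon 1.392, Beta 15.711.
Rounding up gives 3, 2, 29, 3, 3, 2, 16 = 58 seats, so the divisor must be adjusted.
With modified divisor 13600: modified quotas Gamma 2.426, Eta 1.464, Delta 26.462, Zeta 2.658, Theta 2.359, Epsilon 1.299, Beta 14.662.
Rounding up: Gamma 3, Eta 2, Delta 27, Zeta 3, Theta 3, Epsilon 2, Beta 15 (total 55).
Delta receives 27.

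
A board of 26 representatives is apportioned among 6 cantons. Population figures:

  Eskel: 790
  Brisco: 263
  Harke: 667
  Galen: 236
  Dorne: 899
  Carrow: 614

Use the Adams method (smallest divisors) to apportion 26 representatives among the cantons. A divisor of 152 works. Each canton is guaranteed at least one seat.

Eskel 6; Brisco 2; Harke 5; Galen 2; Dorne 6; Carrow 5

With modified divisor 152: modified quotas Eskel 5.197, Brisco 1.730, Harke 4.388, Galen 1.553, Dorne 5.914, Carrow 4.039.
Rounding up: Eskel 6, Brisco 2, Harke 5, Galen 2, Dorne 6, Carrow 5 (total 26).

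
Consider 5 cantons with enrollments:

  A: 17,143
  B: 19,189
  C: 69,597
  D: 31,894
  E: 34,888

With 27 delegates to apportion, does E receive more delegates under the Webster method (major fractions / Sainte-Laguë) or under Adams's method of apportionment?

Webster: A 3, B 3, C 11, D 5, E 5.
Adams: A 3, B 3, C 10, D 5, E 6.
E gets 5 under Webster and 6 under Adams.

Adams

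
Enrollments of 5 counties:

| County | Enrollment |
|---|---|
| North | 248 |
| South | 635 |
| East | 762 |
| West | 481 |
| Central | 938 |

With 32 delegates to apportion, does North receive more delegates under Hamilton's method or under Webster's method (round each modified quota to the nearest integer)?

Webster

Hamilton: North 2, South 7, East 8, West 5, Central 10.
Webster: North 3, South 6, East 8, West 5, Central 10.
North gets 2 under Hamilton and 3 under Webster.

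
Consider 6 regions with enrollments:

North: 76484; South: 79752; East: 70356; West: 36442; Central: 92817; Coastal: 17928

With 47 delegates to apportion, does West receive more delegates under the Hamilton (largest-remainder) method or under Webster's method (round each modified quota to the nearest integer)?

Webster

Hamilton: North 10, South 10, East 9, West 4, Central 12, Coastal 2.
Webster: North 9, South 10, East 9, West 5, Central 12, Coastal 2.
West gets 4 under Hamilton and 5 under Webster.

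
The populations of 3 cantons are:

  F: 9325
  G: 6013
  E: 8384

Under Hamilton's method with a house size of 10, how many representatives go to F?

Standard divisor: 23722 ÷ 10 ≈ 2372.2.
Standard quotas: F 3.9310, G 2.5348, E 3.5343.
Lower quotas: F 3, G 2, E 3 (sum 8, leaving 2 seats).
Remainders in descending order: F 0.9310, G 0.5348, E 0.5343.
The surplus seats go to F, G.
F receives 4.

4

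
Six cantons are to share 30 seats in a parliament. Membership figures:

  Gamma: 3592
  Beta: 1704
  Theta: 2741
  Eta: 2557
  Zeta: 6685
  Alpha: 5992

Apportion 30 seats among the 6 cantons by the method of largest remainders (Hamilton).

Total 23271; standard divisor 23271/30 ≈ 775.7.
Standard quotas: Gamma 4.6307, Beta 2.1967, Theta 3.5336, Eta 3.2964, Zeta 8.6180, Alpha 7.7246.
Lower quotas: Gamma 4, Beta 2, Theta 3, Eta 3, Zeta 8, Alpha 7 (sum 27, leaving 3 seats).
Remainders in descending order: Alpha 0.7246, Gamma 0.6307, Zeta 0.6180, Theta 0.5336, Eta 0.2964, Beta 0.1967.
Largest remainders: Alpha, Gamma, Zeta receive the extra seats.

Gamma 5, Beta 2, Theta 3, Eta 3, Zeta 9, Alpha 8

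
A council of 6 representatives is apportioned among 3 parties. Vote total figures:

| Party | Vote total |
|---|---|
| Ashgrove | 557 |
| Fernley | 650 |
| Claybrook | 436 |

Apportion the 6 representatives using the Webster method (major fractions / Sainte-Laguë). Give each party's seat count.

Ashgrove: 2, Fernley: 2, Claybrook: 2

Standard divisor 1643/6 ≈ 273.833; standard quotas: Ashgrove 2.034, Fernley 2.374, Claybrook 1.592.
Rounding to the nearest integer gives Ashgrove 2, Fernley 2, Claybrook 2 — total 6, matching the house size, so no adjustment is needed.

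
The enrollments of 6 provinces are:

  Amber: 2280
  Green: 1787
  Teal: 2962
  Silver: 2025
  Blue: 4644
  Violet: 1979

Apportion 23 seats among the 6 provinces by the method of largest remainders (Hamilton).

Amber 3, Green 3, Teal 4, Silver 3, Blue 7, Violet 3

Total 15677; standard divisor 15677/23 ≈ 681.609.
Standard quotas: Amber 3.345, Green 2.622, Teal 4.346, Silver 2.971, Blue 6.813, Violet 2.903.
Lower quotas: Amber 3, Green 2, Teal 4, Silver 2, Blue 6, Violet 2 (sum 19, leaving 4 seats).
Remainders in descending order: Silver 0.971, Violet 0.903, Blue 0.813, Green 0.622, Teal 0.346, Amber 0.345.
The surplus seats go to Silver, Violet, Blue, Green.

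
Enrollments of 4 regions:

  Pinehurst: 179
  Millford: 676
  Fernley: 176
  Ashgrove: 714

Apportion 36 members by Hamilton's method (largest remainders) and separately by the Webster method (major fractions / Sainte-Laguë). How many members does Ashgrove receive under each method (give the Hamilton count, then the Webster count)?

15 and 14

Hamilton: Pinehurst 4, Millford 14, Fernley 3, Ashgrove 15.
Webster: Pinehurst 4, Millford 14, Fernley 4, Ashgrove 14.
Ashgrove gets 15 under Hamilton and 14 under Webster.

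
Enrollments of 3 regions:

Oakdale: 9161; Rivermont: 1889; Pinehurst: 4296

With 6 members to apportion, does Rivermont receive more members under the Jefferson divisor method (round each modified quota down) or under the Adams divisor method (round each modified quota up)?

Adams

Jefferson: Oakdale 4, Rivermont 0, Pinehurst 2.
Adams: Oakdale 3, Rivermont 1, Pinehurst 2.
Rivermont gets 0 under Jefferson and 1 under Adams.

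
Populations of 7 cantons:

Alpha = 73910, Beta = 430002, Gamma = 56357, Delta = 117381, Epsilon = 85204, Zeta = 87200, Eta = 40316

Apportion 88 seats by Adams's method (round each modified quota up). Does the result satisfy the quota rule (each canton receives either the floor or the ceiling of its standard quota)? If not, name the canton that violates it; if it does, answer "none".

Beta

Standard quotas: Alpha 7.305, Beta 42.499, Gamma 5.570, Delta 11.601, Epsilon 8.421, Zeta 8.618, Eta 3.985.
Adams allocation: Alpha 7, Beta 41, Gamma 6, Delta 12, Epsilon 9, Zeta 9, Eta 4.
Beta has quota 42.499 (lower 42, upper 43) but receives 41 — outside the quota interval.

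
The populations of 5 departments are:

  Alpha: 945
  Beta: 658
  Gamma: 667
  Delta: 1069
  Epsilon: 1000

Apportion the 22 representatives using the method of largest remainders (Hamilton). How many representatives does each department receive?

Alpha=5; Beta=3; Gamma=3; Delta=6; Epsilon=5

Standard divisor: 4339 ÷ 22 ≈ 197.227.
Standard quotas: Alpha 4.791, Beta 3.336, Gamma 3.382, Delta 5.420, Epsilon 5.070.
Lower quotas: Alpha 4, Beta 3, Gamma 3, Delta 5, Epsilon 5 (sum 20, leaving 2 seats).
Remainders in descending order: Alpha 0.791, Delta 0.420, Gamma 0.382, Beta 0.336, Epsilon 0.070.
Largest remainders: Alpha, Delta receive the extra seats.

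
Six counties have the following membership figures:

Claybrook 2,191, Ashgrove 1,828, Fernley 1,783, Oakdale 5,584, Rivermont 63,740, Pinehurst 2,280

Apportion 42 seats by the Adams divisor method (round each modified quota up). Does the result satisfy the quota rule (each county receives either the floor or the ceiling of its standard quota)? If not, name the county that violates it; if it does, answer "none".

Standard quotas: Claybrook 1.189, Ashgrove 0.992, Fernley 0.967, Oakdale 3.030, Rivermont 34.585, Pinehurst 1.237.
Adams allocation: Claybrook 2, Ashgrove 1, Fernley 1, Oakdale 3, Rivermont 33, Pinehurst 2.
Rivermont has quota 34.585 (lower 34, upper 35) but receives 33 — outside the quota interval.

Rivermont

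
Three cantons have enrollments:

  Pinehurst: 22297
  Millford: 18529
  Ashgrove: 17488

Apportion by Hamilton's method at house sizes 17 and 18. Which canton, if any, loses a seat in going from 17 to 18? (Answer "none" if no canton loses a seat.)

At 17 seats: Pinehurst 7, Millford 5, Ashgrove 5.
At 18 seats: Pinehurst 7, Millford 6, Ashgrove 5.
No canton's allocation decreased.

none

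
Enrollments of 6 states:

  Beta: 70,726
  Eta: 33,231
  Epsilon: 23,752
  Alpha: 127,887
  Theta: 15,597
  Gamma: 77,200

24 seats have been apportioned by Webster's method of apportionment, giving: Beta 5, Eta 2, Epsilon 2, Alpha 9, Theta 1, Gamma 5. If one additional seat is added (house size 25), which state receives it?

Priority for the next seat is population ÷ (current seats + 0.5).
Priorities: Beta 12859.273, Eta 13292.400, Epsilon 9500.800, Alpha 13461.789, Theta 10398.000, Gamma 14036.364.
Highest priority: Gamma.

Gamma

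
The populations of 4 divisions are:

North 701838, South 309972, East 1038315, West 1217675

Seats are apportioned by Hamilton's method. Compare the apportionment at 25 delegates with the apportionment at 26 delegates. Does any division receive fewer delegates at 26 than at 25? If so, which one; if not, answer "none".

At 25 seats: North 5, South 3, East 8, West 9.
At 26 seats: North 6, South 2, East 8, West 10.
South drops from 3 to 2.

South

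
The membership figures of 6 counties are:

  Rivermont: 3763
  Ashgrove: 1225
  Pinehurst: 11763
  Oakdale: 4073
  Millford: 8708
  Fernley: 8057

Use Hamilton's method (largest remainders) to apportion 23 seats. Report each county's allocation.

Total 37589; standard divisor 37589/23 ≈ 1634.304.
Standard quotas: Rivermont 2.3025, Ashgrove 0.7496, Pinehurst 7.1976, Oakdale 2.4922, Millford 5.3283, Fernley 4.9299.
Lower quotas: Rivermont 2, Ashgrove 0, Pinehurst 7, Oakdale 2, Millford 5, Fernley 4 (sum 20, leaving 3 seats).
Remainders in descending order: Fernley 0.9299, Ashgrove 0.7496, Oakdale 0.4922, Millford 0.3283, Rivermont 0.3025, Pinehurst 0.1976.
Largest remainders: Fernley, Ashgrove, Oakdale receive the extra seats.

Rivermont 2, Ashgrove 1, Pinehurst 7, Oakdale 3, Millford 5, Fernley 5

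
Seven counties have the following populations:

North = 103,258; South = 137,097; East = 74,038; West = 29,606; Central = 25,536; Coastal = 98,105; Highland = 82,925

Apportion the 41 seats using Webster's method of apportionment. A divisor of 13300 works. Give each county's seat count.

With modified divisor 13300: modified quotas North 7.764, South 10.308, East 5.567, West 2.226, Central 1.920, Coastal 7.376, Highland 6.235.
Rounding to the nearest integer: North 8, South 10, East 6, West 2, Central 2, Coastal 7, Highland 6 (total 41).

North: 8; South: 10; East: 6; West: 2; Central: 2; Coastal: 7; Highland: 6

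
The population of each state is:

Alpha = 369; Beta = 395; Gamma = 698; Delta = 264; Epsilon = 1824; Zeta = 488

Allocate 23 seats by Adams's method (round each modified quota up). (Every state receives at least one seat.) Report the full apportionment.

Standard divisor 4038/23 ≈ 175.565; standard quotas: Alpha 2.102, Beta 2.250, Gamma 3.976, Delta 1.504, Epsilon 10.389, Zeta 2.780.
Rounding up gives 3, 3, 4, 2, 11, 3 = 26 seats, so the divisor must be adjusted.
With modified divisor 200: modified quotas Alpha 1.845, Beta 1.975, Gamma 3.490, Delta 1.320, Epsilon 9.120, Zeta 2.440.
Rounding up: Alpha 2, Beta 2, Gamma 4, Delta 2, Epsilon 10, Zeta 3 (total 23).

Alpha: 2; Beta: 2; Gamma: 4; Delta: 2; Epsilon: 10; Zeta: 3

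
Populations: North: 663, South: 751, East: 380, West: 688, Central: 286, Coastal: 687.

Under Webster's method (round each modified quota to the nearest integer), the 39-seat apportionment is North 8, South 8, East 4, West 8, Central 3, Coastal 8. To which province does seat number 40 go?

South

Priority for the next seat is population ÷ (current seats + 0.5).
Priorities: North 78.000, South 88.353, East 84.444, West 80.941, Central 81.714, Coastal 80.824.
Highest priority: South.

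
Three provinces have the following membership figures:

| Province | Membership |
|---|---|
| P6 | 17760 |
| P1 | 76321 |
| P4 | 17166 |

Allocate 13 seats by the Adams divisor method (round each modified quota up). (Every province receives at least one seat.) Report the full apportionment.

P6=2, P1=9, P4=2

Standard divisor 111247/13 ≈ 8557.462; standard quotas: P6 2.075, P1 8.919, P4 2.006.
Rounding up gives 3, 9, 3 = 15 seats, so the divisor must be adjusted.
With modified divisor 9200: modified quotas P6 1.930, P1 8.296, P4 1.866.
Rounding up: P6 2, P1 9, P4 2 (total 13).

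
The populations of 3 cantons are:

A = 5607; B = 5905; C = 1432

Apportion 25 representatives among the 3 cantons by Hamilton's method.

A: 11; B: 11; C: 3

Standard divisor: 12944 ÷ 25 ≈ 517.76.
Standard quotas: A 10.8293, B 11.4049, C 2.7658.
Lower quotas: A 10, B 11, C 2 (sum 23, leaving 2 seats).
Remainders in descending order: A 0.8293, C 0.7658, B 0.4049.
Largest remainders: A, C receive the extra seats.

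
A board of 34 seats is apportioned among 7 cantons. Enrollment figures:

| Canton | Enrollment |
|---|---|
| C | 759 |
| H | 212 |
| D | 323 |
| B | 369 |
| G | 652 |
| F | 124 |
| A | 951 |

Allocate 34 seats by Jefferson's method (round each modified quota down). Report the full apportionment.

Standard divisor 3390/34 ≈ 99.706; standard quotas: C 7.612, H 2.126, D 3.240, B 3.701, G 6.539, F 1.244, A 9.538.
Rounding down gives 7, 2, 3, 3, 6, 1, 9 = 31 seats, so the divisor must be adjusted.
With modified divisor 92.88: modified quotas C 8.172, H 2.283, D 3.478, B 3.973, G 7.020, F 1.335, A 10.239.
Rounding down: C 8, H 2, D 3, B 3, G 7, F 1, A 10 (total 34).

C 8, H 2, D 3, B 3, G 7, F 1, A 10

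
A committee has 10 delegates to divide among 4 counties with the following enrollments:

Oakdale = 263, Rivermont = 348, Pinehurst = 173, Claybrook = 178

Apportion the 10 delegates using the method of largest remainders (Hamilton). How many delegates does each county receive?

Standard divisor: 962 ÷ 10 ≈ 96.2.
Standard quotas: Oakdale 2.734, Rivermont 3.617, Pinehurst 1.798, Claybrook 1.850.
Lower quotas: Oakdale 2, Rivermont 3, Pinehurst 1, Claybrook 1 (sum 7, leaving 3 seats).
Remainders in descending order: Claybrook 0.850, Pinehurst 0.798, Oakdale 0.734, Rivermont 0.617.
Largest remainders: Claybrook, Pinehurst, Oakdale receive the extra seats.

Oakdale 3, Rivermont 3, Pinehurst 2, Claybrook 2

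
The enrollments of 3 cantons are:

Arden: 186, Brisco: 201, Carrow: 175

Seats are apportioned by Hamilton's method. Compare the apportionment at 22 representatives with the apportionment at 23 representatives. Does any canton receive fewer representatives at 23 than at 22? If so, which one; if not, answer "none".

At 22 seats: Arden 7, Brisco 8, Carrow 7.
At 23 seats: Arden 8, Brisco 8, Carrow 7.
No canton's allocation decreased.

none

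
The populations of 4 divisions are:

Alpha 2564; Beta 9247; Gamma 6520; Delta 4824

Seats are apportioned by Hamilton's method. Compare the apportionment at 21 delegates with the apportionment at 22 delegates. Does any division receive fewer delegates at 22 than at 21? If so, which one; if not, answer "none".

At 21 seats: Alpha 2, Beta 9, Gamma 6, Delta 4.
At 22 seats: Alpha 2, Beta 9, Gamma 6, Delta 5.
No division's allocation decreased.

none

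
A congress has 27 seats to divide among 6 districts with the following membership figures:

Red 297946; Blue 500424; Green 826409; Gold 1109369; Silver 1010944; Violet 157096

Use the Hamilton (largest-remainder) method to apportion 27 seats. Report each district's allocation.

Red=2, Blue=3, Green=6, Gold=8, Silver=7, Violet=1

Total 3902188; standard divisor 3902188/27 ≈ 144525.481.
Standard quotas: Red 2.0615, Blue 3.4625, Green 5.7181, Gold 7.6759, Silver 6.9949, Violet 1.0870.
Lower quotas: Red 2, Blue 3, Green 5, Gold 7, Silver 6, Violet 1 (sum 24, leaving 3 seats).
Remainders in descending order: Silver 0.9949, Green 0.7181, Gold 0.6759, Blue 0.4625, Violet 0.0870, Red 0.0615.
The surplus seats go to Silver, Green, Gold.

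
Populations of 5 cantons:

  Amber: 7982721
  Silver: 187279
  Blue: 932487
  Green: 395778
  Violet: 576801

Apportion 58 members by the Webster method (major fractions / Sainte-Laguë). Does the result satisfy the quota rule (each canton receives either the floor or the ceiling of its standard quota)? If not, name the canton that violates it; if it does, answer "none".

Amber

Standard quotas: Amber 45.955, Silver 1.078, Blue 5.368, Green 2.278, Violet 3.321.
Webster allocation: Amber 47, Silver 1, Blue 5, Green 2, Violet 3.
Amber has quota 45.955 (lower 45, upper 46) but receives 47 — outside the quota interval.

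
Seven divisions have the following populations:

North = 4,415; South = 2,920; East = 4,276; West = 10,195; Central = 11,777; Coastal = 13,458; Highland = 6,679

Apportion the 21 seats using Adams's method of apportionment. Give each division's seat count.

Standard divisor 53720/21 ≈ 2558.095; standard quotas: North 1.726, South 1.141, East 1.672, West 3.985, Central 4.604, Coastal 5.261, Highland 2.611.
Rounding up gives 2, 2, 2, 4, 5, 6, 3 = 24 seats, so the divisor must be adjusted.
With modified divisor 3100: modified quotas North 1.424, South 0.942, East 1.379, West 3.289, Central 3.799, Coastal 4.341, Highland 2.155.
Rounding up: North 2, South 1, East 2, West 4, Central 4, Coastal 5, Highland 3 (total 21).

North 2, South 1, East 2, West 4, Central 4, Coastal 5, Highland 3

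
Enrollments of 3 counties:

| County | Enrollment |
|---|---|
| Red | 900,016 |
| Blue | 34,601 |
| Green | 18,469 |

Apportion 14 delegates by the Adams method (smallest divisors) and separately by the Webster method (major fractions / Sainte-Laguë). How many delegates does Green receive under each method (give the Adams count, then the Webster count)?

1 and 0

Adams: Red 12, Blue 1, Green 1.
Webster: Red 13, Blue 1, Green 0.
Green gets 1 under Adams and 0 under Webster.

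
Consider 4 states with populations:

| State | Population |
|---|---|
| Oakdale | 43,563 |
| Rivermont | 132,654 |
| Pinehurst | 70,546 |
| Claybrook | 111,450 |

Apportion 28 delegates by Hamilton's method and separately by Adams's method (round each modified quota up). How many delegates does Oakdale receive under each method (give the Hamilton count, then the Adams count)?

3 and 4

Hamilton: Oakdale 3, Rivermont 10, Pinehurst 6, Claybrook 9.
Adams: Oakdale 4, Rivermont 10, Pinehurst 6, Claybrook 8.
Oakdale gets 3 under Hamilton and 4 under Adams.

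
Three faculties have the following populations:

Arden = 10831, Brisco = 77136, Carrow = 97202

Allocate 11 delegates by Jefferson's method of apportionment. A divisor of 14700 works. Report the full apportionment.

Arden 0; Brisco 5; Carrow 6

With modified divisor 14700: modified quotas Arden 0.737, Brisco 5.247, Carrow 6.612.
Rounding down: Arden 0, Brisco 5, Carrow 6 (total 11).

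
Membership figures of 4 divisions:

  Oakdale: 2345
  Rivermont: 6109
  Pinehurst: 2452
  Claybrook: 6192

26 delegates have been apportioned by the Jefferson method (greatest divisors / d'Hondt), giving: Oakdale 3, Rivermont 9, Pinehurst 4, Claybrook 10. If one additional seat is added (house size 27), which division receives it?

Rivermont

Priority for the next seat is population ÷ (current seats + 1).
Priorities: Oakdale 586.250, Rivermont 610.900, Pinehurst 490.400, Claybrook 562.909.
Highest priority: Rivermont.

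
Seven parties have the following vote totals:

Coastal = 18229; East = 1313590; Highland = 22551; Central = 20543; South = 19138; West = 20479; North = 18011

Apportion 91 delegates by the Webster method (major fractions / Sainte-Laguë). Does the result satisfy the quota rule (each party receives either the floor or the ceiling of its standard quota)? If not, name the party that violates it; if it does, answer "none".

East

Standard quotas: Coastal 1.158, East 83.444, Highland 1.433, Central 1.305, South 1.216, West 1.301, North 1.144.
Webster allocation: Coastal 1, East 85, Highland 1, Central 1, South 1, West 1, North 1.
East has quota 83.444 (lower 83, upper 84) but receives 85 — outside the quota interval.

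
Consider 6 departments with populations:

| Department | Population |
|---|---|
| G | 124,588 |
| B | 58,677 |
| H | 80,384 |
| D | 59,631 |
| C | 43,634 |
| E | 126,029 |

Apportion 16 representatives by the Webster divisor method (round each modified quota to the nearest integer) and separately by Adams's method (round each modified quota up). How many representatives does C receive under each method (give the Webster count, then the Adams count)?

1 and 2

Webster: G 4, B 2, H 3, D 2, C 1, E 4.
Adams: G 4, B 2, H 2, D 2, C 2, E 4.
C gets 1 under Webster and 2 under Adams.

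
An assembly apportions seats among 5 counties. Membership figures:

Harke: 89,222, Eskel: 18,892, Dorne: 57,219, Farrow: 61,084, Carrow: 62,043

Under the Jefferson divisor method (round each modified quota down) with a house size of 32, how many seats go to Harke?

10

Standard divisor 288460/32 ≈ 9014.375; standard quotas: Harke 9.898, Eskel 2.096, Dorne 6.348, Farrow 6.776, Carrow 6.883.
Rounding down gives 9, 2, 6, 6, 6 = 29 seats, so the divisor must be adjusted.
With modified divisor 8500: modified quotas Harke 10.497, Eskel 2.223, Dorne 6.732, Farrow 7.186, Carrow 7.299.
Rounding down: Harke 10, Eskel 2, Dorne 6, Farrow 7, Carrow 7 (total 32).
Harke receives 10.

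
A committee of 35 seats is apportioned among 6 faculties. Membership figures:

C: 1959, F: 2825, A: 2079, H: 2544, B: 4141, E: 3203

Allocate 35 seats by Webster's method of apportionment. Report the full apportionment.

C 4, F 6, A 4, H 5, B 9, E 7

Standard divisor 16751/35 ≈ 478.6; standard quotas: C 4.093, F 5.903, A 4.344, H 5.316, B 8.652, E 6.692.
Rounding to the nearest integer gives C 4, F 6, A 4, H 5, B 9, E 7 — total 35, matching the house size, so no adjustment is needed.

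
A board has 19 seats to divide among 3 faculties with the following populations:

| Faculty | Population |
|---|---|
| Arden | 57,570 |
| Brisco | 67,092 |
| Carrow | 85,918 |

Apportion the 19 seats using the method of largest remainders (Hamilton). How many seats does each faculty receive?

Arden=5; Brisco=6; Carrow=8

The standard divisor is 210580/19 ≈ 11083.158.
Standard quotas: Arden 5.1944, Brisco 6.0535, Carrow 7.7521.
Lower quotas: Arden 5, Brisco 6, Carrow 7 (sum 18, leaving 1 seat).
Remainders in descending order: Carrow 0.7521, Arden 0.1944, Brisco 0.0535.
Largest remainder: Carrow receives the extra seat.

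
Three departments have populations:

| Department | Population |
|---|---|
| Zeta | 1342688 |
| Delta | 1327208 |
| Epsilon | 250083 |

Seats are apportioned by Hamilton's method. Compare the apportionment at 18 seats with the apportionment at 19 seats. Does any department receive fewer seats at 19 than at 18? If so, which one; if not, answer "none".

At 18 seats: Zeta 8, Delta 8, Epsilon 2.
At 19 seats: Zeta 9, Delta 9, Epsilon 1.
Epsilon drops from 2 to 1.

Epsilon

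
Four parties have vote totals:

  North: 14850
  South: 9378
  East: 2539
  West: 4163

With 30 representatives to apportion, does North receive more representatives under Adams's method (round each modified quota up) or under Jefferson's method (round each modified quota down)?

Adams: North 14, South 9, East 3, West 4.
Jefferson: North 15, South 9, East 2, West 4.
North gets 14 under Adams and 15 under Jefferson.

Jefferson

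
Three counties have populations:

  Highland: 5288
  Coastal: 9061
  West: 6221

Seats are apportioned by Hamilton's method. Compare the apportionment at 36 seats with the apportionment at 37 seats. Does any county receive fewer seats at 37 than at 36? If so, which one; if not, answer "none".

At 36 seats: Highland 9, Coastal 16, West 11.
At 37 seats: Highland 10, Coastal 16, West 11.
No county's allocation decreased.

none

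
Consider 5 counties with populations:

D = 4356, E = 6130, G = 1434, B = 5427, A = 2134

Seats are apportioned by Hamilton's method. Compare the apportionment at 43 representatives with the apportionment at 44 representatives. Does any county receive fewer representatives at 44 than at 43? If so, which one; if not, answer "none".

At 43 seats: D 10, E 13, G 3, B 12, A 5.
At 44 seats: D 10, E 14, G 3, B 12, A 5.
No county's allocation decreased.

none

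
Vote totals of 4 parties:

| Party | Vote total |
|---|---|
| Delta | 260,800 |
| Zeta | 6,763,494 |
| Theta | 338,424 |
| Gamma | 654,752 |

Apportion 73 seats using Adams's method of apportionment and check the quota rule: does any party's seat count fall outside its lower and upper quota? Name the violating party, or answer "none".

Standard quotas: Delta 2.375, Zeta 61.582, Theta 3.081, Gamma 5.962.
Adams allocation: Delta 3, Zeta 60, Theta 4, Gamma 6.
Zeta has quota 61.582 (lower 61, upper 62) but receives 60 — outside the quota interval.

Zeta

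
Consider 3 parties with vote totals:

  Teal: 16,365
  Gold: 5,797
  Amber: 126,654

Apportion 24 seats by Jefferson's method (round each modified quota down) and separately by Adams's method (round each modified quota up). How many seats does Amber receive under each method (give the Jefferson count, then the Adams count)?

21 and 20

Jefferson: Teal 2, Gold 1, Amber 21.
Adams: Teal 3, Gold 1, Amber 20.
Amber gets 21 under Jefferson and 20 under Adams.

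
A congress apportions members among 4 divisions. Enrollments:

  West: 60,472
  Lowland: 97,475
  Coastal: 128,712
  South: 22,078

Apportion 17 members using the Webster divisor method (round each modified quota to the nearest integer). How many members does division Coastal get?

Standard divisor 308737/17 ≈ 18161; standard quotas: West 3.330, Lowland 5.367, Coastal 7.087, South 1.216.
Rounding to the nearest integer gives 3, 5, 7, 1 = 16 seats, so the divisor must be adjusted.
With modified divisor 17500: modified quotas West 3.456, Lowland 5.570, Coastal 7.355, South 1.262.
Rounding to the nearest integer: West 3, Lowland 6, Coastal 7, South 1 (total 17).
Coastal receives 7.

7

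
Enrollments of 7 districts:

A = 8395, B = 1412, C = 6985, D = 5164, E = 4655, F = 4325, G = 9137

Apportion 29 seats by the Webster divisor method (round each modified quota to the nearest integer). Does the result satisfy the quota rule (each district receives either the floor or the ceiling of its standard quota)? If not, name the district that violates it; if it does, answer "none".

none

Standard quotas: A 6.075, B 1.022, C 5.055, D 3.737, E 3.369, F 3.130, G 6.612.
Webster allocation: A 6, B 1, C 5, D 4, E 3, F 3, G 7.
Every allocation lies between the lower and upper quota.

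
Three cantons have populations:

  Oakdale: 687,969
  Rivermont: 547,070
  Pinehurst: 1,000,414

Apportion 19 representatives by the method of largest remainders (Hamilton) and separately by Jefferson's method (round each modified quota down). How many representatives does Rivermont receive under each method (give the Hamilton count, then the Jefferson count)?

Hamilton: Oakdale 6, Rivermont 5, Pinehurst 8.
Jefferson: Oakdale 6, Rivermont 4, Pinehurst 9.
Rivermont gets 5 under Hamilton and 4 under Jefferson.

5 and 4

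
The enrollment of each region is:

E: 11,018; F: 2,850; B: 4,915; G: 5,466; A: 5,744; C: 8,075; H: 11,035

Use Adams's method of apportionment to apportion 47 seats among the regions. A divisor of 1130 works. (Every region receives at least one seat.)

With modified divisor 1130: modified quotas E 9.750, F 2.522, B 4.350, G 4.837, A 5.083, C 7.146, H 9.765.
Rounding up: E 10, F 3, B 5, G 5, A 6, C 8, H 10 (total 47).

E 10, F 3, B 5, G 5, A 6, C 8, H 10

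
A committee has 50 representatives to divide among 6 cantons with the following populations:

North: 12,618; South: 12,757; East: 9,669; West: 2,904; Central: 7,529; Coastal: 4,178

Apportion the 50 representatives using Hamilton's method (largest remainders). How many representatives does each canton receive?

North 13, South 13, East 10, West 3, Central 7, Coastal 4

The standard divisor is 49655/50 ≈ 993.1.
Standard quotas: North 12.7057, South 12.8456, East 9.7362, West 2.9242, Central 7.5813, Coastal 4.2070.
Lower quotas: North 12, South 12, East 9, West 2, Central 7, Coastal 4 (sum 46, leaving 4 seats).
Remainders in descending order: West 0.9242, South 0.8456, East 0.7362, North 0.7057, Central 0.5813, Coastal 0.2070.
Largest remainders: West, South, East, North receive the extra seats.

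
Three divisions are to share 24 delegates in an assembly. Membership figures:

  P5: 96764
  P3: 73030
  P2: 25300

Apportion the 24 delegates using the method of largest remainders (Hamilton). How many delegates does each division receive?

The standard divisor is 195094/24 ≈ 8128.917.
Standard quotas: P5 11.9037, P3 8.9840, P2 3.1123.
Lower quotas: P5 11, P3 8, P2 3 (sum 22, leaving 2 seats).
Remainders in descending order: P3 0.9840, P5 0.9037, P2 0.1123.
Largest remainders: P3, P5 receive the extra seats.

P5: 12, P3: 9, P2: 3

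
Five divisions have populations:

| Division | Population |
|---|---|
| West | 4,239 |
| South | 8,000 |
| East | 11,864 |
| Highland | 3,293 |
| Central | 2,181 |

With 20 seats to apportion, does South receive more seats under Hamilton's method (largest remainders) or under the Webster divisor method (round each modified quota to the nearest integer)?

Hamilton: West 3, South 5, East 8, Highland 2, Central 2.
Webster: West 3, South 6, East 8, Highland 2, Central 1.
South gets 5 under Hamilton and 6 under Webster.

Webster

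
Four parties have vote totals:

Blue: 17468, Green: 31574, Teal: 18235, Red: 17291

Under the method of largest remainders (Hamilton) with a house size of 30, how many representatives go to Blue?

The standard divisor is 84568/30 ≈ 2818.933.
Standard quotas: Blue 6.1967, Green 11.2007, Teal 6.4688, Red 6.1339.
Lower quotas: Blue 6, Green 11, Teal 6, Red 6 (sum 29, leaving 1 seat).
Remainders in descending order: Teal 0.4688, Green 0.2007, Blue 0.1967, Red 0.1339.
Largest remainder: Teal receives the extra seat.
Blue receives 6.

6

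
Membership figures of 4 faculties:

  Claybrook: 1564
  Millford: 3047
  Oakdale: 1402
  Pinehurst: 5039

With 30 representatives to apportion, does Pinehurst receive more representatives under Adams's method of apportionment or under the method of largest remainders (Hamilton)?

Adams: Claybrook 5, Millford 8, Oakdale 4, Pinehurst 13.
Hamilton: Claybrook 4, Millford 8, Oakdale 4, Pinehurst 14.
Pinehurst gets 13 under Adams and 14 under Hamilton.

Hamilton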